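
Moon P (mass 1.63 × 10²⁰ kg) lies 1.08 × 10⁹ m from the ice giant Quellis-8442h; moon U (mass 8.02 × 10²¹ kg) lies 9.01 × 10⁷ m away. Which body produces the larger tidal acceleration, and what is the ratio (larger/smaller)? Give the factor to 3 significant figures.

Moon U, by a factor of ≈ 84700

Tidal acceleration ∝ M/d³, so compare M/d³ for each.
Moon P: (1.63 × 10²⁰) / (1.08 × 10⁹)³ = 1.294 × 10⁻⁷
Moon U: (8.02 × 10²¹) / (9.01 × 10⁷)³ = 1.096 × 10⁻²
Ratio (larger/smaller) = 84700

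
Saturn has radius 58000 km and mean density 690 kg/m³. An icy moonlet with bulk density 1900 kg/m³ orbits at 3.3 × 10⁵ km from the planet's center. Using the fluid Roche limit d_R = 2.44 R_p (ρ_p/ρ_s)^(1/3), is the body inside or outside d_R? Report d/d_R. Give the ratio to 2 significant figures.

d_R = 2.44 × (58000 km) × (690/1900)^(1/3) = 1.010 × 10⁵ km
d/d_R = (3.3 × 10⁵) / (1.010 × 10⁵) = 3.3
Since d/d_R > 1, the body is outside the Roche limit.

outside; d/d_R ≈ 3.3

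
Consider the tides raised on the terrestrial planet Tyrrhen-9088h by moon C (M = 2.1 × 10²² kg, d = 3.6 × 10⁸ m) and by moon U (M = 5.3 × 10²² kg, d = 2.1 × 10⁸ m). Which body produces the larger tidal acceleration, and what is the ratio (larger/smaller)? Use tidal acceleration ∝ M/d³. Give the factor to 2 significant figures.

Moon U, by a factor of ≈ 13

Compare M/d³ for the two perturbers:
Moon C: (2.1 × 10²²) / (3.6 × 10⁸)³ = 4.501 × 10⁻⁴
Moon U: (5.3 × 10²²) / (2.1 × 10⁸)³ = 5.723 × 10⁻³
Ratio (larger/smaller) = 13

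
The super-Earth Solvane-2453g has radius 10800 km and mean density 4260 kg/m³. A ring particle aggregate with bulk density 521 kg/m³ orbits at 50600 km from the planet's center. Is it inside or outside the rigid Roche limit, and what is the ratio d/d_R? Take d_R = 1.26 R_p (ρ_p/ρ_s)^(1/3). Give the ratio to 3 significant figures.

d_R = 1.26 × (10800 km) × (4260/521)^(1/3) = 27410 km
d/d_R = (50600) / (27410) = 1.85
Since d/d_R > 1, the body is outside the Roche limit.

outside; d/d_R ≈ 1.85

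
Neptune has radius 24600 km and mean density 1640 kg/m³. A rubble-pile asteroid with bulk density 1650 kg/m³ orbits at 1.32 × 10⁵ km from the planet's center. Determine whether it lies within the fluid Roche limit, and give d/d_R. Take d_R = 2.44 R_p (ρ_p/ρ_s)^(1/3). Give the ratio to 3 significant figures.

outside; d/d_R ≈ 2.20

d_R = 2.44 × (24600 km) × (1640/1650)^(1/3) = 59900 km
d/d_R = (1.32 × 10⁵) / (59900) = 2.20
Since d/d_R > 1, the body is outside the Roche limit.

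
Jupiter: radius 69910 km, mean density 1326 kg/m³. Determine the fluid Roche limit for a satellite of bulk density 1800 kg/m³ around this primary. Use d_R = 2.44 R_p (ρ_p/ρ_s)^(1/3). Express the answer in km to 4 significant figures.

1.541 × 10⁵ km

d_R = 2.44 × 69910 km × (1326/1800)^(1/3)
    = 1.541 × 10⁵ km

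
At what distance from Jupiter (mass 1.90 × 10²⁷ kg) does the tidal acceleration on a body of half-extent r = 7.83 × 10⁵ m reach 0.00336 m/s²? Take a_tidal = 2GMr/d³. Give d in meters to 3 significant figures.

2GMr/d³ = a_tidal  ⇒  d = (2GMr / a_tidal)^(1/3)
d = (2 × 6.674×10⁻¹¹ × (1.90 × 10²⁷) × (7.83 × 10⁵) / (0.00336))^(1/3)
  = 3.90 × 10⁸ m

3.90 × 10⁸ m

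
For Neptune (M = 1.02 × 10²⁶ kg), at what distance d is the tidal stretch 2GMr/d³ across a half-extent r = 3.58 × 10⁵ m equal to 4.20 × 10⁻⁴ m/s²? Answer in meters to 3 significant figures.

2GMr/d³ = a_tidal  ⇒  d = (2GMr / a_tidal)^(1/3)
d = (2 × 6.674×10⁻¹¹ × (1.02 × 10²⁶) × (3.58 × 10⁵) / (4.20 × 10⁻⁴))^(1/3)
  = 2.26 × 10⁸ m

2.26 × 10⁸ m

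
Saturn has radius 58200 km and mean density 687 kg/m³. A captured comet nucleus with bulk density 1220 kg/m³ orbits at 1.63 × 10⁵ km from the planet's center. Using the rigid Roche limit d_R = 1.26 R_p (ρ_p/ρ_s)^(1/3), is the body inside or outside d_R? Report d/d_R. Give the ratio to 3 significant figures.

outside; d/d_R ≈ 2.69

d_R = 1.26 × (58200 km) × (687/1220)^(1/3) = 60560 km
d/d_R = (1.63 × 10⁵) / (60560) = 2.69
Since d/d_R > 1, the body is outside the Roche limit.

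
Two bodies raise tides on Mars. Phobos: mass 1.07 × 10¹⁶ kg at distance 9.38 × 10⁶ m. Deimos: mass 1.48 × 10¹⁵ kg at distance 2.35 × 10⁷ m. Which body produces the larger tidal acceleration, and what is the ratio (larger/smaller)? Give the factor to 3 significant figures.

Phobos, by a factor of ≈ 114

Compare M/d³ for the two perturbers:
Phobos: (1.07 × 10¹⁶) / (9.38 × 10⁶)³ = 1.297 × 10⁻⁵
Deimos: (1.48 × 10¹⁵) / (2.35 × 10⁷)³ = 1.140 × 10⁻⁷
Ratio (larger/smaller) = 114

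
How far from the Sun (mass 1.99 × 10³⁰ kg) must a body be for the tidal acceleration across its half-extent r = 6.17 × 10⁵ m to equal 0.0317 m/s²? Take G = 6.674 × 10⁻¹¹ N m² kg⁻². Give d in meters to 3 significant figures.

1.73 × 10⁹ m

2GMr/d³ = a_tidal  ⇒  d = (2GMr / a_tidal)^(1/3)
d = (2 × 6.674×10⁻¹¹ × (1.99 × 10³⁰) × (6.17 × 10⁵) / (0.0317))^(1/3)
  = 1.73 × 10⁹ m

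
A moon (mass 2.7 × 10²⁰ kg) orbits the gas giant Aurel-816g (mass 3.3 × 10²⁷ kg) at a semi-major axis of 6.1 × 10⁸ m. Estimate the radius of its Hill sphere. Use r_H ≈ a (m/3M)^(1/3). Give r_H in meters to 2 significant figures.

r_H ≈ a (m/3M)^(1/3)
    = (6.1 × 10⁸) × (2.7 × 10²⁰ / (3 × 3.3 × 10²⁷))^(1/3)
    = 1.8 × 10⁶ m

1.8 × 10⁶ m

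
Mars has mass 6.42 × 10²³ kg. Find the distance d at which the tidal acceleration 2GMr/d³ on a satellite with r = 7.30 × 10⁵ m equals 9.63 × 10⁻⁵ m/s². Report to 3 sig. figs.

8.66 × 10⁷ m

2GMr/d³ = a_tidal  ⇒  d = (2GMr / a_tidal)^(1/3)
d = (2 × 6.674×10⁻¹¹ × (6.42 × 10²³) × (7.30 × 10⁵) / (9.63 × 10⁻⁵))^(1/3)
  = 8.66 × 10⁷ m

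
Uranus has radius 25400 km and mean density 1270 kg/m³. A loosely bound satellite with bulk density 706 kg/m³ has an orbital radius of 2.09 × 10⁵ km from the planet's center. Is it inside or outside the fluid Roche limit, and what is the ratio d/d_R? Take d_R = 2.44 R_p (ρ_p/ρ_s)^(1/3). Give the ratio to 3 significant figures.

d_R = 2.44 × (25400 km) × (1270/706)^(1/3) = 75370 km
d/d_R = (2.09 × 10⁵) / (75370) = 2.77
Since d/d_R > 1, the body is outside the Roche limit.

outside; d/d_R ≈ 2.77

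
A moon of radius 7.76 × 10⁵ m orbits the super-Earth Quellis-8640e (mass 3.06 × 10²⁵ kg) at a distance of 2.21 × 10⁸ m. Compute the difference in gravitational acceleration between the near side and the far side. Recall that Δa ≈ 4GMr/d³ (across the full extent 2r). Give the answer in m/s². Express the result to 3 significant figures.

Near-to-far spans 2r, so the tidal difference is twice the near-to-center value: 4GMr/d³.
Δg = 4GMr/d³
   = 4 × (6.674 × 10⁻¹¹) × (3.06 × 10²⁵) × (7.76 × 10⁵) / (2.21 × 10⁸)³
   = 5.87 × 10⁻⁴ m/s²

5.87 × 10⁻⁴ m/s²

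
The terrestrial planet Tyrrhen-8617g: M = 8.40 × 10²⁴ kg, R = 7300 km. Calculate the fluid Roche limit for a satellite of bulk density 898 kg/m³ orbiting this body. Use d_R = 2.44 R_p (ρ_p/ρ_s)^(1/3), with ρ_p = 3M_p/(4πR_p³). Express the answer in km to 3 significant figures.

ρ_p = 3M_p/(4πR_p³) = 3 × (8.40 × 10²⁴) / (4π × (7.30 × 10⁶ m)³) = 5150 kg/m³
d_R = 2.44 × 7300 km × (5150/898)^(1/3)
    = 31900 km

31900 km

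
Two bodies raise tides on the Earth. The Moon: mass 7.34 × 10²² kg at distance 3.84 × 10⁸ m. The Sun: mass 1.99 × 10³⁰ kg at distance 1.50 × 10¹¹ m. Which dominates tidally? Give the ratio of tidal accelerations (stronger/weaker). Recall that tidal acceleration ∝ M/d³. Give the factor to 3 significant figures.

Compare M/d³ for the two perturbers:
The Moon: (7.34 × 10²²) / (3.84 × 10⁸)³ = 1.296 × 10⁻³
The Sun: (1.99 × 10³⁰) / (1.50 × 10¹¹)³ = 5.896 × 10⁻⁴
Ratio (larger/smaller) = 2.20

The Moon, by a factor of ≈ 2.20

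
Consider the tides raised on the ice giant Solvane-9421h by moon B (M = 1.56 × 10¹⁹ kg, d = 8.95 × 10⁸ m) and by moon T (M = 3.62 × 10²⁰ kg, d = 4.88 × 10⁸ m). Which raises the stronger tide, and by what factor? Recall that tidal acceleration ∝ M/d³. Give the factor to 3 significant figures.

Moon T, by a factor of ≈ 143

The tide-raising term goes as M/d³ (the gradient of a 1/d² field).
Moon B: (1.56 × 10¹⁹) / (8.95 × 10⁸)³ = 2.176 × 10⁻⁸
Moon T: (3.62 × 10²⁰) / (4.88 × 10⁸)³ = 3.115 × 10⁻⁶
Ratio (larger/smaller) = 143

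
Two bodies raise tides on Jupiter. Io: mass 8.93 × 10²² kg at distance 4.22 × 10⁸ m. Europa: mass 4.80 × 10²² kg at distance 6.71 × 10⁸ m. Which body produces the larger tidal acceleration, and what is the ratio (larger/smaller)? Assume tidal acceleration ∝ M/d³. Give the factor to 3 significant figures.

Compare M/d³ for the two perturbers:
Io: (8.93 × 10²²) / (4.22 × 10⁸)³ = 1.188 × 10⁻³
Europa: (4.80 × 10²²) / (6.71 × 10⁸)³ = 1.589 × 10⁻⁴
Ratio (larger/smaller) = 7.48

Io, by a factor of ≈ 7.48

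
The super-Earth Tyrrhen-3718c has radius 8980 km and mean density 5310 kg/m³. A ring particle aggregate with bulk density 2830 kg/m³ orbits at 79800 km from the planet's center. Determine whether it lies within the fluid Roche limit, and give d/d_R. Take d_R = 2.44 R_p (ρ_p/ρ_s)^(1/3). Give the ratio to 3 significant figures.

d_R = 2.44 × (8980 km) × (5310/2830)^(1/3) = 27030 km
d/d_R = (79800) / (27030) = 2.95
Since d/d_R > 1, the body is outside the Roche limit.

outside; d/d_R ≈ 2.95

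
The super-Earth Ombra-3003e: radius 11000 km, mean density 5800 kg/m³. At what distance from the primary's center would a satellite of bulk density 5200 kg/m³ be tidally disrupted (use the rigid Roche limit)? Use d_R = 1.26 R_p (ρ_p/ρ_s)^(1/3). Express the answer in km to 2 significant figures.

d_R = 1.26 × 11000 km × (5800/5200)^(1/3)
    = 14000 km

14000 km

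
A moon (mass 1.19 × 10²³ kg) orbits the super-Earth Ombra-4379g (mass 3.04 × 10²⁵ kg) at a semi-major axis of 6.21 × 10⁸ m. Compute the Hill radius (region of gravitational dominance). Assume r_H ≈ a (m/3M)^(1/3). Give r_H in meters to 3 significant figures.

6.79 × 10⁷ m

r_H ≈ a (m/3M)^(1/3)
    = (6.21 × 10⁸) × (1.19 × 10²³ / (3 × 3.04 × 10²⁵))^(1/3)
    = 6.79 × 10⁷ m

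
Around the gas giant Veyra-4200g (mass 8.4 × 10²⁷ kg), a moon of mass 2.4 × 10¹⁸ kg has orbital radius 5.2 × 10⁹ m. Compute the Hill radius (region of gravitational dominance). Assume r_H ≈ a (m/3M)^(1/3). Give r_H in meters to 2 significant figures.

2.4 × 10⁶ m

r_H ≈ a (m/3M)^(1/3)
    = (5.2 × 10⁹) × (2.4 × 10¹⁸ / (3 × 8.4 × 10²⁷))^(1/3)
    = 2.4 × 10⁶ m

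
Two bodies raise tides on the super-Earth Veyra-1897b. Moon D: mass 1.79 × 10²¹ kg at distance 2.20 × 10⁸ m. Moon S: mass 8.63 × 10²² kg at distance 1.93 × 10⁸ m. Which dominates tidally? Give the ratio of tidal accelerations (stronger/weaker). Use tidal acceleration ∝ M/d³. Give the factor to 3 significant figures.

Moon S, by a factor of ≈ 71.4

Tidal acceleration ∝ M/d³, so compare M/d³ for each.
Moon D: (1.79 × 10²¹) / (2.20 × 10⁸)³ = 1.681 × 10⁻⁴
Moon S: (8.63 × 10²²) / (1.93 × 10⁸)³ = 1.200 × 10⁻²
Ratio (larger/smaller) = 71.4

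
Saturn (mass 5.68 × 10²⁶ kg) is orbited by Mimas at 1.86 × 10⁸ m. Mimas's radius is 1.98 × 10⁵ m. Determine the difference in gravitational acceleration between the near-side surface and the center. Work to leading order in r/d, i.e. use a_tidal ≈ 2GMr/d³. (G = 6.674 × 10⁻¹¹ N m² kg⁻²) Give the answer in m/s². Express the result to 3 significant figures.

2.33 × 10⁻³ m/s²

Since r ≪ d, expand the inverse-square field across one radius to get the leading 2GMr/d³ term.
a_tidal = 2GMr/d³
        = 2 × (6.674 × 10⁻¹¹) × (5.68 × 10²⁶) × (1.98 × 10⁵) / (1.86 × 10⁸)³
        = 2.33 × 10⁻³ m/s²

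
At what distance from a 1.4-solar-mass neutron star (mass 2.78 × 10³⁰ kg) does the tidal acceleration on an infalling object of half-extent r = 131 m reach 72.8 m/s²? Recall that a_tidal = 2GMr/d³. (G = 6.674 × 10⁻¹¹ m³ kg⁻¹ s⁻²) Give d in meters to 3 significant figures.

8.74 × 10⁶ m

2GMr/d³ = a_tidal  ⇒  d = (2GMr / a_tidal)^(1/3)
d = (2 × 6.674×10⁻¹¹ × (2.78 × 10³⁰) × (131) / (72.8))^(1/3)
  = 8.74 × 10⁶ m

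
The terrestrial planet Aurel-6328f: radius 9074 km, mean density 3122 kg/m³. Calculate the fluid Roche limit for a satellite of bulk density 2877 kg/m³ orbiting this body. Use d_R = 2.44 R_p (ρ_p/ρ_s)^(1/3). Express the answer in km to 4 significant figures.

d_R = 2.44 × 9074 km × (3122/2877)^(1/3)
    = 22750 km

22750 km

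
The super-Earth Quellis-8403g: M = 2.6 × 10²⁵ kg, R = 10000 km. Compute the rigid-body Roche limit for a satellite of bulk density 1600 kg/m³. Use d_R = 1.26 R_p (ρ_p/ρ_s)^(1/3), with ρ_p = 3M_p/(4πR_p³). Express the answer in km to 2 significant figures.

ρ_p = 3M_p/(4πR_p³) = 3 × (2.6 × 10²⁵) / (4π × (1.0 × 10⁷ m)³) = 6200 kg/m³
d_R = 1.26 × 10000 km × (6200/1600)^(1/3)
    = 20000 km

20000 km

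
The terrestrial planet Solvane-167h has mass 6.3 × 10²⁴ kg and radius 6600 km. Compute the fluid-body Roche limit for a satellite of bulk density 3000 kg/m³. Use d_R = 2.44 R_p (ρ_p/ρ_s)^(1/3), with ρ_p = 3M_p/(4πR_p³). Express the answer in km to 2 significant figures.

ρ_p = 3M_p/(4πR_p³) = 3 × (6.3 × 10²⁴) / (4π × (6.6 × 10⁶ m)³) = 5200 kg/m³
d_R = 2.44 × 6600 km × (5200/3000)^(1/3)
    = 19000 km

19000 km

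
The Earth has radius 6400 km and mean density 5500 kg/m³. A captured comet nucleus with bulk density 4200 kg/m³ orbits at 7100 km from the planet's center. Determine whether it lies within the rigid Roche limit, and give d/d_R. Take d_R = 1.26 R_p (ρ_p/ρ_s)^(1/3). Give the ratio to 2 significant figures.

d_R = 1.26 × (6400 km) × (5500/4200)^(1/3) = 8822 km
d/d_R = (7100) / (8822) = 0.80
Since d/d_R < 1, the body is inside the Roche limit.

inside; d/d_R ≈ 0.80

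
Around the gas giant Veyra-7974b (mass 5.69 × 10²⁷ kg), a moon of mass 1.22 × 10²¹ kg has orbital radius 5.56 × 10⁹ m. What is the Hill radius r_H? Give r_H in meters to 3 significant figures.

r_H ≈ a (m/3M)^(1/3)
    = (5.56 × 10⁹) × (1.22 × 10²¹ / (3 × 5.69 × 10²⁷))^(1/3)
    = 2.31 × 10⁷ m

2.31 × 10⁷ m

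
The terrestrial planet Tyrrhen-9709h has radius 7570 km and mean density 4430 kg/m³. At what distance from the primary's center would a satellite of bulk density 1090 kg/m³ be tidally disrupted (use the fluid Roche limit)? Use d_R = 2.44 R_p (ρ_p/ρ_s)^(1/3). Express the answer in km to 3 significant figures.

29500 km

d_R = 2.44 × 7570 km × (4430/1090)^(1/3)
    = 29500 km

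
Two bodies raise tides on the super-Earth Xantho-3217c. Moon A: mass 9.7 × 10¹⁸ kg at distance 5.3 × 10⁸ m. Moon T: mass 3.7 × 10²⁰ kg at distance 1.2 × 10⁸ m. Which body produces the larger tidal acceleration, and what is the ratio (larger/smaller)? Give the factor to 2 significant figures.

Tidal stretch scales as M/d³; compute that for each body.
Moon A: (9.7 × 10¹⁸) / (5.3 × 10⁸)³ = 6.515 × 10⁻⁸
Moon T: (3.7 × 10²⁰) / (1.2 × 10⁸)³ = 2.141 × 10⁻⁴
Ratio (larger/smaller) = 3300

Moon T, by a factor of ≈ 3300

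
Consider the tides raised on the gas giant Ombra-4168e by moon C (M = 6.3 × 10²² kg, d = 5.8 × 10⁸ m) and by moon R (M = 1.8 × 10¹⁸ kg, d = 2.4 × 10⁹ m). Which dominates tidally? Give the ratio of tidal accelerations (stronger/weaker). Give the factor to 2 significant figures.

Moon C, by a factor of ≈ 2.5 × 10⁶

Compare M/d³ for the two perturbers:
Moon C: (6.3 × 10²²) / (5.8 × 10⁸)³ = 3.229 × 10⁻⁴
Moon R: (1.8 × 10¹⁸) / (2.4 × 10⁹)³ = 1.302 × 10⁻¹⁰
Ratio (larger/smaller) = 2.5 × 10⁶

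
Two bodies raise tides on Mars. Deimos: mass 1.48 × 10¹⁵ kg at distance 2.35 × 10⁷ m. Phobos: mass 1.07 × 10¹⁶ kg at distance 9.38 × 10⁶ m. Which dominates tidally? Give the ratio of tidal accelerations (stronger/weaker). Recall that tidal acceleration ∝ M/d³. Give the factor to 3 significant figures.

Phobos, by a factor of ≈ 114

Tidal stretch scales as M/d³; compute that for each body.
Deimos: (1.48 × 10¹⁵) / (2.35 × 10⁷)³ = 1.140 × 10⁻⁷
Phobos: (1.07 × 10¹⁶) / (9.38 × 10⁶)³ = 1.297 × 10⁻⁵
Ratio (larger/smaller) = 114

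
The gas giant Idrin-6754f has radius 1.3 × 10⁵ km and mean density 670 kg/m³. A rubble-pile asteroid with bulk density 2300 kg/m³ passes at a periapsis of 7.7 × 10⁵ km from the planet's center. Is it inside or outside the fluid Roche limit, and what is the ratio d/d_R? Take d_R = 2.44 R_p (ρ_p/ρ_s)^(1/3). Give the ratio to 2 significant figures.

outside; d/d_R ≈ 3.7

d_R = 2.44 × (1.3 × 10⁵ km) × (670/2300)^(1/3) = 2.103 × 10⁵ km
d/d_R = (7.7 × 10⁵) / (2.103 × 10⁵) = 3.7
Since d/d_R > 1, the body is outside the Roche limit.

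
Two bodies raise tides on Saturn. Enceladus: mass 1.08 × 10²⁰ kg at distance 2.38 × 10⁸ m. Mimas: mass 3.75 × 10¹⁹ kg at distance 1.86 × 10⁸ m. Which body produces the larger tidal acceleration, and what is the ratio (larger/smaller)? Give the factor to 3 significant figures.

Tidal stretch scales as M/d³; compute that for each body.
Enceladus: (1.08 × 10²⁰) / (2.38 × 10⁸)³ = 8.011 × 10⁻⁶
Mimas: (3.75 × 10¹⁹) / (1.86 × 10⁸)³ = 5.828 × 10⁻⁶
Ratio (larger/smaller) = 1.37

Enceladus, by a factor of ≈ 1.37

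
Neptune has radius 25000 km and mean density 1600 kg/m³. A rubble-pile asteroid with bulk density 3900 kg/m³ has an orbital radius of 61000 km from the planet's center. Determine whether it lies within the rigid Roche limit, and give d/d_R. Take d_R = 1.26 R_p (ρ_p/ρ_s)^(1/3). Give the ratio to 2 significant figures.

outside; d/d_R ≈ 2.6

d_R = 1.26 × (25000 km) × (1600/3900)^(1/3) = 23410 km
d/d_R = (61000) / (23410) = 2.6
Since d/d_R > 1, the body is outside the Roche limit.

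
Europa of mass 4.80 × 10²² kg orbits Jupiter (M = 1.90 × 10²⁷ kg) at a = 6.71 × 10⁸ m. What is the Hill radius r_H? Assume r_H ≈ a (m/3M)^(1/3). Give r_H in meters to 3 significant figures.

1.37 × 10⁷ m

r_H ≈ a (m/3M)^(1/3)
    = (6.71 × 10⁸) × (4.80 × 10²² / (3 × 1.90 × 10²⁷))^(1/3)
    = 1.37 × 10⁷ m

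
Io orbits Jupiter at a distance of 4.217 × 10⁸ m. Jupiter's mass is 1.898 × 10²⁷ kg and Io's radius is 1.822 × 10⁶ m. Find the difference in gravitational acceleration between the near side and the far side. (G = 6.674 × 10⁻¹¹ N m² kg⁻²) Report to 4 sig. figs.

Differencing GM/(d−r)² and GM/(d+r)² to first order in r/d gives 4GMr/d³.
Δa = 4GMr/d³
   = 4 × (6.674 × 10⁻¹¹) × (1.898 × 10²⁷) × (1.822 × 10⁶) / (4.217 × 10⁸)³
   = 1.231 × 10⁻² m/s²

1.231 × 10⁻² m/s²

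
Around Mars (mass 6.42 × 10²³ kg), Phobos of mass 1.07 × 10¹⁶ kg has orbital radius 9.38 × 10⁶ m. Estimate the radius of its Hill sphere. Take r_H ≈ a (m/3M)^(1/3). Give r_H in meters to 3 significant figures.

r_H ≈ a (m/3M)^(1/3)
    = (9.38 × 10⁶) × (1.07 × 10¹⁶ / (3 × 6.42 × 10²³))^(1/3)
    = 1.66 × 10⁴ m

1.66 × 10⁴ m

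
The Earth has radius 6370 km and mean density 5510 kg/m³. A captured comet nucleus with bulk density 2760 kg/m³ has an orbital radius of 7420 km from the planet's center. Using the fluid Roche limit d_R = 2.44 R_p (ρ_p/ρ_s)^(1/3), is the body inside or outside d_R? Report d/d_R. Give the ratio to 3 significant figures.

inside; d/d_R ≈ 0.379

d_R = 2.44 × (6370 km) × (5510/2760)^(1/3) = 19570 km
d/d_R = (7420) / (19570) = 0.379
Since d/d_R < 1, the body is inside the Roche limit.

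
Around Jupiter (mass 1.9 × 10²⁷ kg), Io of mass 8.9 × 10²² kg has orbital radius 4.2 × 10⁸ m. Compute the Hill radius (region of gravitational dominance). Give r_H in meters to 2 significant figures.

1.0 × 10⁷ m

r_H ≈ a (m/3M)^(1/3)
    = (4.2 × 10⁸) × (8.9 × 10²² / (3 × 1.9 × 10²⁷))^(1/3)
    = 1.0 × 10⁷ m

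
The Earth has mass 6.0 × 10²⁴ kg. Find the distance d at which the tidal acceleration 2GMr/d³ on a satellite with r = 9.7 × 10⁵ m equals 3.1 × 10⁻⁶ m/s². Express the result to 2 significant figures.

6.3 × 10⁸ m

2GMr/d³ = a_tidal  ⇒  d = (2GMr / a_tidal)^(1/3)
d = (2 × 6.674×10⁻¹¹ × (6.0 × 10²⁴) × (9.7 × 10⁵) / (3.1 × 10⁻⁶))^(1/3)
  = 6.3 × 10⁸ m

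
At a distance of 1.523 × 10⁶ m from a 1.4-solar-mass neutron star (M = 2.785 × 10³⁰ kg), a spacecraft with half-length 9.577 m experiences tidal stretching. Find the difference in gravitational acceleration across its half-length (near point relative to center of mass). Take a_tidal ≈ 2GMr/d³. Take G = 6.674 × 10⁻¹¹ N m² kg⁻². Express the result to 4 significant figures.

1.008 × 10³ m/s²

Differencing GM/(d−r)² and GM/d² to first order in r/d gives 2GMr/d³.
Δa = 2GMr/d³
   = 2 × (6.674 × 10⁻¹¹) × (2.785 × 10³⁰) × (9.577) / (1.523 × 10⁶)³
   = 1.008 × 10³ m/s²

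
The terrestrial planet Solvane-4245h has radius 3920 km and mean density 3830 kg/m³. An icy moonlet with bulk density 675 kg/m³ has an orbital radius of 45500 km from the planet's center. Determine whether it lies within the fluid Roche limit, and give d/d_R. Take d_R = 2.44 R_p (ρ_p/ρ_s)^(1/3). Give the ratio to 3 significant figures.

d_R = 2.44 × (3920 km) × (3830/675)^(1/3) = 17060 km
d/d_R = (45500) / (17060) = 2.67
Since d/d_R > 1, the body is outside the Roche limit.

outside; d/d_R ≈ 2.67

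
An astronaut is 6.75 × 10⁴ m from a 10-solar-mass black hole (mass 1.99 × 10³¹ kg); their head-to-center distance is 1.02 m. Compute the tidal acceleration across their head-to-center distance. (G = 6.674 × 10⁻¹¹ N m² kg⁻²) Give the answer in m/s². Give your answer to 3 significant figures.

8.81 × 10⁶ m/s²

Δg = 2GMr/d³
   = 2 × (6.674 × 10⁻¹¹) × (1.99 × 10³¹) × (1.02) / (6.75 × 10⁴)³
   = 8.81 × 10⁶ m/s²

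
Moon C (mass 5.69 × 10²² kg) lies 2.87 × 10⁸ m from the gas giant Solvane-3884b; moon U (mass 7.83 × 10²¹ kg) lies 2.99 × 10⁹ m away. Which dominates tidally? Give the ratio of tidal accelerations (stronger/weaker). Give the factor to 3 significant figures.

Moon C, by a factor of ≈ 8220

The tide-raising term goes as M/d³ (the gradient of a 1/d² field).
Moon C: (5.69 × 10²²) / (2.87 × 10⁸)³ = 2.407 × 10⁻³
Moon U: (7.83 × 10²¹) / (2.99 × 10⁹)³ = 2.929 × 10⁻⁷
Ratio (larger/smaller) = 8220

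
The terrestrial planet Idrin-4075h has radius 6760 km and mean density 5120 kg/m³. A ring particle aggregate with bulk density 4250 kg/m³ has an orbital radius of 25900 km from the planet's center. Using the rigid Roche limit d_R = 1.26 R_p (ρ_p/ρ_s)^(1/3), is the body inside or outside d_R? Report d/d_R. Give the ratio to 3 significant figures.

outside; d/d_R ≈ 2.86

d_R = 1.26 × (6760 km) × (5120/4250)^(1/3) = 9063 km
d/d_R = (25900) / (9063) = 2.86
Since d/d_R > 1, the body is outside the Roche limit.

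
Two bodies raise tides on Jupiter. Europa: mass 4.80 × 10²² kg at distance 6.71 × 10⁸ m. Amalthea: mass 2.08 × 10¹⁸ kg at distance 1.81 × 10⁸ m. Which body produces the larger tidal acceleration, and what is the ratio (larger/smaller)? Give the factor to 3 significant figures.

Tidal acceleration ∝ M/d³, so compare M/d³ for each.
Europa: (4.80 × 10²²) / (6.71 × 10⁸)³ = 1.589 × 10⁻⁴
Amalthea: (2.08 × 10¹⁸) / (1.81 × 10⁸)³ = 3.508 × 10⁻⁷
Ratio (larger/smaller) = 453

Europa, by a factor of ≈ 453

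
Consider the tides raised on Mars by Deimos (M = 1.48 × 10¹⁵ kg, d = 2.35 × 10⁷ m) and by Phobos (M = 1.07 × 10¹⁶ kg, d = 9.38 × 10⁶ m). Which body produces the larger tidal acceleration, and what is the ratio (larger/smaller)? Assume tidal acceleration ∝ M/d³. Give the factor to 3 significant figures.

Compare M/d³ for the two perturbers:
Deimos: (1.48 × 10¹⁵) / (2.35 × 10⁷)³ = 1.140 × 10⁻⁷
Phobos: (1.07 × 10¹⁶) / (9.38 × 10⁶)³ = 1.297 × 10⁻⁵
Ratio (larger/smaller) = 114

Phobos, by a factor of ≈ 114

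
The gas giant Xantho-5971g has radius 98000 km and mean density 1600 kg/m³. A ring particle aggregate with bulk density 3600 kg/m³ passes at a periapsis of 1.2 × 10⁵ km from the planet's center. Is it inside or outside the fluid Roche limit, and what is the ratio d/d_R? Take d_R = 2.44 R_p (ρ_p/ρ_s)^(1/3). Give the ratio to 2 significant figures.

d_R = 2.44 × (98000 km) × (1600/3600)^(1/3) = 1.825 × 10⁵ km
d/d_R = (1.2 × 10⁵) / (1.825 × 10⁵) = 0.66
Since d/d_R < 1, the body is inside the Roche limit.

inside; d/d_R ≈ 0.66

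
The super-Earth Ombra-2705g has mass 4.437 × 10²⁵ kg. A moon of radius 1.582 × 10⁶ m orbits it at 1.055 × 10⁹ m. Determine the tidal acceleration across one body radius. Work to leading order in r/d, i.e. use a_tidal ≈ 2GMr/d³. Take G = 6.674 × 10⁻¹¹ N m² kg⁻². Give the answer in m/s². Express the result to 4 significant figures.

7.979 × 10⁻⁶ m/s²

a_tidal = 2GMr/d³
        = 2 × (6.674 × 10⁻¹¹) × (4.437 × 10²⁵) × (1.582 × 10⁶) / (1.055 × 10⁹)³
        = 7.979 × 10⁻⁶ m/s²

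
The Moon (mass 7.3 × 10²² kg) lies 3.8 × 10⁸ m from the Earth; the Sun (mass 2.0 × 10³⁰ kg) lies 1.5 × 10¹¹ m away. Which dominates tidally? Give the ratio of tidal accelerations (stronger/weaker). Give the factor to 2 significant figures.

The tide-raising term goes as M/d³ (the gradient of a 1/d² field).
The Moon: (7.3 × 10²²) / (3.8 × 10⁸)³ = 1.330 × 10⁻³
The Sun: (2.0 × 10³⁰) / (1.5 × 10¹¹)³ = 5.926 × 10⁻⁴
Ratio (larger/smaller) = 2.2

The Moon, by a factor of ≈ 2.2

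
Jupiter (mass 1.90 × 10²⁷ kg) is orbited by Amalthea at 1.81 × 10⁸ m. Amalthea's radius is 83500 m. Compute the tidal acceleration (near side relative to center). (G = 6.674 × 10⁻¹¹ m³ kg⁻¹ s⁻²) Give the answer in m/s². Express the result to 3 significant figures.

a_tidal = 2GMr/d³
        = 2 × (6.674 × 10⁻¹¹) × (1.90 × 10²⁷) × (83500) / (1.81 × 10⁸)³
        = 3.57 × 10⁻³ m/s²

3.57 × 10⁻³ m/s²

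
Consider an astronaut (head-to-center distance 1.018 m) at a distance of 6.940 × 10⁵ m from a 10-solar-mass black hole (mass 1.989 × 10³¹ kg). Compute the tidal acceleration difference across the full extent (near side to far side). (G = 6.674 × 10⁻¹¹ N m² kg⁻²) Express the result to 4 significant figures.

Δa = 4GMr/d³
   = 4 × (6.674 × 10⁻¹¹) × (1.989 × 10³¹) × (1.018) / (6.940 × 10⁵)³
   = 1.617 × 10⁴ m/s²

1.617 × 10⁴ m/s²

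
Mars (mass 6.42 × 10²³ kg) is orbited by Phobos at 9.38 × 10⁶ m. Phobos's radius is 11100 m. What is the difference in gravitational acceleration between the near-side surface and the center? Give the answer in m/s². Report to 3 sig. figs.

1.15 × 10⁻³ m/s²

Δa = 2GMr/d³
   = 2 × (6.674 × 10⁻¹¹) × (6.42 × 10²³) × (11100) / (9.38 × 10⁶)³
   = 1.15 × 10⁻³ m/s²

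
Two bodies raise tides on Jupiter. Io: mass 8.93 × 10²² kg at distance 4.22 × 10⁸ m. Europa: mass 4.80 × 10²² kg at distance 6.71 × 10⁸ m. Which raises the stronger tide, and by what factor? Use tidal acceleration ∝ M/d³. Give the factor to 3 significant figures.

Io, by a factor of ≈ 7.48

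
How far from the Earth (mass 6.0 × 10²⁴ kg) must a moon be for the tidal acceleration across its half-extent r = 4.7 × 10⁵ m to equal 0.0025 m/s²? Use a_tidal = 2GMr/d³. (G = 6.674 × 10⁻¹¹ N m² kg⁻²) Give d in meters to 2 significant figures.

2GMr/d³ = a_tidal  ⇒  d = (2GMr / a_tidal)^(1/3)
d = (2 × 6.674×10⁻¹¹ × (6.0 × 10²⁴) × (4.7 × 10⁵) / (0.0025))^(1/3)
  = 5.3 × 10⁷ m

5.3 × 10⁷ m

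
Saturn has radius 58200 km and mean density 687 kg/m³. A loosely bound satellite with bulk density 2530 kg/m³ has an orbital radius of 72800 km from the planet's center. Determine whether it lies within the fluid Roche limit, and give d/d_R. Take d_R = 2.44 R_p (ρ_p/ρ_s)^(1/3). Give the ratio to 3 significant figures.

inside; d/d_R ≈ 0.792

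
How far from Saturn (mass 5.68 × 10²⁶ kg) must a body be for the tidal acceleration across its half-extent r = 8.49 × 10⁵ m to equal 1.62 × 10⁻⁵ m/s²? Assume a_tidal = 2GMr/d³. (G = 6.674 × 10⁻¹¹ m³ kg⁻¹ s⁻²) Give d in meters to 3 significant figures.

2GMr/d³ = a_tidal  ⇒  d = (2GMr / a_tidal)^(1/3)
d = (2 × 6.674×10⁻¹¹ × (5.68 × 10²⁶) × (8.49 × 10⁵) / (1.62 × 10⁻⁵))^(1/3)
  = 1.58 × 10⁹ m

1.58 × 10⁹ m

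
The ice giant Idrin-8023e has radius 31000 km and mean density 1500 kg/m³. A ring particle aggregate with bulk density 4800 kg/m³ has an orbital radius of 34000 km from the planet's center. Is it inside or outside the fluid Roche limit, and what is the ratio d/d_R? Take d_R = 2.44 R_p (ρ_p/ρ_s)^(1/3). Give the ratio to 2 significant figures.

inside; d/d_R ≈ 0.66

d_R = 2.44 × (31000 km) × (1500/4800)^(1/3) = 51330 km
d/d_R = (34000) / (51330) = 0.66
Since d/d_R < 1, the body is inside the Roche limit.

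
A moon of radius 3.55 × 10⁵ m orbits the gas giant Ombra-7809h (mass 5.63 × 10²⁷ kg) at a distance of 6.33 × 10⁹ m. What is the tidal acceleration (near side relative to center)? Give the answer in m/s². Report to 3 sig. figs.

1.05 × 10⁻⁶ m/s²

Δa = 2GMr/d³
   = 2 × (6.674 × 10⁻¹¹) × (5.63 × 10²⁷) × (3.55 × 10⁵) / (6.33 × 10⁹)³
   = 1.05 × 10⁻⁶ m/s²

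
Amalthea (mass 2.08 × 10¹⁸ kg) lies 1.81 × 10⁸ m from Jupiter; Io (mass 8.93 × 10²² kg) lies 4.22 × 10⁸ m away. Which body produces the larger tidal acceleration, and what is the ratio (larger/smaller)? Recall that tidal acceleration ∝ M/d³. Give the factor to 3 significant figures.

Io, by a factor of ≈ 3390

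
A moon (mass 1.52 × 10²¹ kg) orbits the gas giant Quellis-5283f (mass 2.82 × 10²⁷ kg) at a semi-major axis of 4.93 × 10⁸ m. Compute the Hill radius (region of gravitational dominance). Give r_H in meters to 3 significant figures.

r_H ≈ a (m/3M)^(1/3)
    = (4.93 × 10⁸) × (1.52 × 10²¹ / (3 × 2.82 × 10²⁷))^(1/3)
    = 2.78 × 10⁶ m

2.78 × 10⁶ m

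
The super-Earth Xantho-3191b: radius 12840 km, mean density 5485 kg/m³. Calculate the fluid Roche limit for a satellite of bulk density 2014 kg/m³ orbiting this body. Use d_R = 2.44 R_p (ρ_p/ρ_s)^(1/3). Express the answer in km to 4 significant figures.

43750 km

d_R = 2.44 × 12840 km × (5485/2014)^(1/3)
    = 43750 km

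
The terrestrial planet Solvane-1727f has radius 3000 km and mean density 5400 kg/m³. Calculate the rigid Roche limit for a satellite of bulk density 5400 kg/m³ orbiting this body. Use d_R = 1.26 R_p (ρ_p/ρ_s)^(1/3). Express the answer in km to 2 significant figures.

3800 km

d_R = 1.26 × 3000 km × (5400/5400)^(1/3)
    = 3800 km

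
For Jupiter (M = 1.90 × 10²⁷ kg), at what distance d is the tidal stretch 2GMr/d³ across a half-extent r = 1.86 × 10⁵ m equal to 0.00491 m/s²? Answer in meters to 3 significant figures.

2GMr/d³ = a_tidal  ⇒  d = (2GMr / a_tidal)^(1/3)
d = (2 × 6.674×10⁻¹¹ × (1.90 × 10²⁷) × (1.86 × 10⁵) / (0.00491))^(1/3)
  = 2.13 × 10⁸ m

2.13 × 10⁸ m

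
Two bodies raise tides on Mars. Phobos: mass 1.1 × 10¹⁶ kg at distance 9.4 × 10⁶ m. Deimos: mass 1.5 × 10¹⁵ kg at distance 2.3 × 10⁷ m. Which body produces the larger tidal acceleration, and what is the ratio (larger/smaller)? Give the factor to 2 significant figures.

Phobos, by a factor of ≈ 110

Tidal acceleration ∝ M/d³, so compare M/d³ for each.
Phobos: (1.1 × 10¹⁶) / (9.4 × 10⁶)³ = 1.324 × 10⁻⁵
Deimos: (1.5 × 10¹⁵) / (2.3 × 10⁷)³ = 1.233 × 10⁻⁷
Ratio (larger/smaller) = 110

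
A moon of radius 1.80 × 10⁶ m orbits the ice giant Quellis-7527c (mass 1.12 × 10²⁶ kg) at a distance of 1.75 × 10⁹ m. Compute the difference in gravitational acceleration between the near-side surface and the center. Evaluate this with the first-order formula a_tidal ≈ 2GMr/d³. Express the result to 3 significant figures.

Δg = 2GMr/d³
   = 2 × (6.674 × 10⁻¹¹) × (1.12 × 10²⁶) × (1.80 × 10⁶) / (1.75 × 10⁹)³
   = 5.02 × 10⁻⁶ m/s²

5.02 × 10⁻⁶ m/s²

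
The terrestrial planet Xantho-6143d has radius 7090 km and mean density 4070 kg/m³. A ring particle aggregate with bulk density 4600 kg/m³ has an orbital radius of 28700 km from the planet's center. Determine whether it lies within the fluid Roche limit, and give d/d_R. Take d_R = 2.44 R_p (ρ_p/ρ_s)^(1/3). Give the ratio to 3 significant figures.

outside; d/d_R ≈ 1.73

d_R = 2.44 × (7090 km) × (4070/4600)^(1/3) = 16610 km
d/d_R = (28700) / (16610) = 1.73
Since d/d_R > 1, the body is outside the Roche limit.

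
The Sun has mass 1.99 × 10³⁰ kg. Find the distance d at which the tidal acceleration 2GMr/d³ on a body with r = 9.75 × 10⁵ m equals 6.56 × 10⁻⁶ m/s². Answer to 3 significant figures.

2GMr/d³ = a_tidal  ⇒  d = (2GMr / a_tidal)^(1/3)
d = (2 × 6.674×10⁻¹¹ × (1.99 × 10³⁰) × (9.75 × 10⁵) / (6.56 × 10⁻⁶))^(1/3)
  = 3.41 × 10¹⁰ m

3.41 × 10¹⁰ m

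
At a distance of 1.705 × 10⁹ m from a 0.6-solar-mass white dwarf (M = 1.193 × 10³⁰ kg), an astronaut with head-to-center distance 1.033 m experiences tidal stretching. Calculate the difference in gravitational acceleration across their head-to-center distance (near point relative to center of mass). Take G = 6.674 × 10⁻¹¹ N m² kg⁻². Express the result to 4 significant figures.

3.319 × 10⁻⁸ m/s²

a_tidal = 2GMr/d³
        = 2 × (6.674 × 10⁻¹¹) × (1.193 × 10³⁰) × (1.033) / (1.705 × 10⁹)³
        = 3.319 × 10⁻⁸ m/s²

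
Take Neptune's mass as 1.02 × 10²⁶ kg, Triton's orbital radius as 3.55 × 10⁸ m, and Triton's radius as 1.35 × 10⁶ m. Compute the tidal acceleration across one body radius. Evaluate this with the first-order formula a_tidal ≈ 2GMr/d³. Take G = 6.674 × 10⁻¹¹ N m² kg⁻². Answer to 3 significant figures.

4.11 × 10⁻⁴ m/s²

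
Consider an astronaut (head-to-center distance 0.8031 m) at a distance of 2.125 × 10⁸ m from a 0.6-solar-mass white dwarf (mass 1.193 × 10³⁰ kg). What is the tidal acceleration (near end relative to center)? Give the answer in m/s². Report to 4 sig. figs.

1.333 × 10⁻⁵ m/s²

Since r ≪ d, expand the inverse-square field across one radius to get the leading 2GMr/d³ term.
Δa = 2GMr/d³
   = 2 × (6.674 × 10⁻¹¹) × (1.193 × 10³⁰) × (0.8031) / (2.125 × 10⁸)³
   = 1.333 × 10⁻⁵ m/s²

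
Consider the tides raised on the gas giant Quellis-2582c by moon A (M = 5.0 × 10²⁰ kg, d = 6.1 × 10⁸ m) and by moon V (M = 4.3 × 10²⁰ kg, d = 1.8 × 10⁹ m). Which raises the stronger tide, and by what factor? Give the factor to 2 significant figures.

Compare M/d³ for the two perturbers:
Moon A: (5.0 × 10²⁰) / (6.1 × 10⁸)³ = 2.203 × 10⁻⁶
Moon V: (4.3 × 10²⁰) / (1.8 × 10⁹)³ = 7.373 × 10⁻⁸
Ratio (larger/smaller) = 30

Moon A, by a factor of ≈ 30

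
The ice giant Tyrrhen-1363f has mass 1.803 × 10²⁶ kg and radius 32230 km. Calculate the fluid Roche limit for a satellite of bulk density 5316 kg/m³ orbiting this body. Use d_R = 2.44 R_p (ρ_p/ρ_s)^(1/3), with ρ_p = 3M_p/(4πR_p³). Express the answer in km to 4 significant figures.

ρ_p = 3M_p/(4πR_p³) = 3 × (1.803 × 10²⁶) / (4π × (3.223 × 10⁷ m)³) = 1286 kg/m³
d_R = 2.44 × 32230 km × (1286/5316)^(1/3)
    = 49000 km

49000 km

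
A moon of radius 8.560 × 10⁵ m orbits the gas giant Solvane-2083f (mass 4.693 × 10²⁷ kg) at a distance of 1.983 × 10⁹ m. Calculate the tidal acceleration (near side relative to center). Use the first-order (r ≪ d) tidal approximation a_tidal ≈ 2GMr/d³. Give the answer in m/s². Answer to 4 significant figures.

6.877 × 10⁻⁵ m/s²

Differencing GM/(d−r)² and GM/d² to first order in r/d gives 2GMr/d³.
Δg = 2GMr/d³
   = 2 × (6.674 × 10⁻¹¹) × (4.693 × 10²⁷) × (8.560 × 10⁵) / (1.983 × 10⁹)³
   = 6.877 × 10⁻⁵ m/s²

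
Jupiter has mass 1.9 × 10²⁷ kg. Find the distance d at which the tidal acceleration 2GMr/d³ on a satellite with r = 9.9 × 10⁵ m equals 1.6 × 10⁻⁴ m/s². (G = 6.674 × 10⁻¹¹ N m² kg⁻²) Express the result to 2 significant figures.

2GMr/d³ = a_tidal  ⇒  d = (2GMr / a_tidal)^(1/3)
d = (2 × 6.674×10⁻¹¹ × (1.9 × 10²⁷) × (9.9 × 10⁵) / (1.6 × 10⁻⁴))^(1/3)
  = 1.2 × 10⁹ m

1.2 × 10⁹ m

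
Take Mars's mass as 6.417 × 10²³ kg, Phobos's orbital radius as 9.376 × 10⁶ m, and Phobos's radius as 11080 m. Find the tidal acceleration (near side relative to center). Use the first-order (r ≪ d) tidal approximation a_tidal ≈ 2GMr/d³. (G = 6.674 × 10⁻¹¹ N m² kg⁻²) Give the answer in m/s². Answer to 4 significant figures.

1.151 × 10⁻³ m/s²

Differencing GM/(d−r)² and GM/d² to first order in r/d gives 2GMr/d³.
Δg = 2GMr/d³
   = 2 × (6.674 × 10⁻¹¹) × (6.417 × 10²³) × (11080) / (9.376 × 10⁶)³
   = 1.151 × 10⁻³ m/s²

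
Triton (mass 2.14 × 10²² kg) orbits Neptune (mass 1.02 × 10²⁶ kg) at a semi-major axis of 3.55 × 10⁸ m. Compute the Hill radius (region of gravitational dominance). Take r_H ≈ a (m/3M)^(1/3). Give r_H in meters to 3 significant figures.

r_H ≈ a (m/3M)^(1/3)
    = (3.55 × 10⁸) × (2.14 × 10²² / (3 × 1.02 × 10²⁶))^(1/3)
    = 1.46 × 10⁷ m

1.46 × 10⁷ m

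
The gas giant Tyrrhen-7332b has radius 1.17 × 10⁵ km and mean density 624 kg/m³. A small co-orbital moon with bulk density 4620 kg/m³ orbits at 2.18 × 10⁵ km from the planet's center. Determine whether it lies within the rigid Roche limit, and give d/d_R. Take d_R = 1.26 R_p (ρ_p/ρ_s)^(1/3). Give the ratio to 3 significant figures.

outside; d/d_R ≈ 2.88

d_R = 1.26 × (1.17 × 10⁵ km) × (624/4620)^(1/3) = 75640 km
d/d_R = (2.18 × 10⁵) / (75640) = 2.88
Since d/d_R > 1, the body is outside the Roche limit.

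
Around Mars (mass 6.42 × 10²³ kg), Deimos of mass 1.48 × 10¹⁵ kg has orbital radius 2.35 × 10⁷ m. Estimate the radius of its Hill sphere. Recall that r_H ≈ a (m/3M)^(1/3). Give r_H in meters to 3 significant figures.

r_H ≈ a (m/3M)^(1/3)
    = (2.35 × 10⁷) × (1.48 × 10¹⁵ / (3 × 6.42 × 10²³))^(1/3)
    = 2.15 × 10⁴ m

2.15 × 10⁴ m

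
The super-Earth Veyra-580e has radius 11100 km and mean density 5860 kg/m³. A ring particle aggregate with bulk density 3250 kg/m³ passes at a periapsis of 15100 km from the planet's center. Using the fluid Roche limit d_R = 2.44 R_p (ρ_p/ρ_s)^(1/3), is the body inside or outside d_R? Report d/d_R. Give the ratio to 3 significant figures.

inside; d/d_R ≈ 0.458

d_R = 2.44 × (11100 km) × (5860/3250)^(1/3) = 32960 km
d/d_R = (15100) / (32960) = 0.458
Since d/d_R < 1, the body is inside the Roche limit.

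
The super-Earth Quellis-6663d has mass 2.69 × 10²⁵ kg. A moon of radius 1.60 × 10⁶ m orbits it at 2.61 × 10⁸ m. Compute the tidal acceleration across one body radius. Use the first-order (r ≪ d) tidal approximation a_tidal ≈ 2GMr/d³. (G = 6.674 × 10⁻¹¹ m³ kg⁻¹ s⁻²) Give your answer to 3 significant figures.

a_tidal = 2GMr/d³
        = 2 × (6.674 × 10⁻¹¹) × (2.69 × 10²⁵) × (1.60 × 10⁶) / (2.61 × 10⁸)³
        = 3.23 × 10⁻⁴ m/s²

3.23 × 10⁻⁴ m/s²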